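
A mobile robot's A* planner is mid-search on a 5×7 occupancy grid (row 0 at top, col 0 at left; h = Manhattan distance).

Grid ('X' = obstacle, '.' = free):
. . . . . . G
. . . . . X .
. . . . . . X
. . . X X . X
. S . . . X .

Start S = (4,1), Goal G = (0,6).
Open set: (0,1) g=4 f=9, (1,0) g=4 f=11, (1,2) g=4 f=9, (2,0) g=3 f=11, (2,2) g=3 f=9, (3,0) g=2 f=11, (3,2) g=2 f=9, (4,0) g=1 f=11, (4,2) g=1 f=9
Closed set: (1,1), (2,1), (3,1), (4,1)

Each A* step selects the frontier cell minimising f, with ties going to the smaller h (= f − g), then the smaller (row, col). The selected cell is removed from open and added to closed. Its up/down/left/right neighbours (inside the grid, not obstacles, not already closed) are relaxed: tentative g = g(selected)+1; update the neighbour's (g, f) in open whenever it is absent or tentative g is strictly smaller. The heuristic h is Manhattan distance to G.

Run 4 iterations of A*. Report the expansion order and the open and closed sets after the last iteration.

step 1: expand (0,1) (f=9, h=5) → closed; open now [(0,0) g=5 f=11, (0,2) g=5 f=9, (1,0) g=4 f=11, (1,2) g=4 f=9, (2,0) g=3 f=11, (2,2) g=3 f=9, (3,0) g=2 f=11, (3,2) g=2 f=9, (4,0) g=1 f=11, (4,2) g=1 f=9]
step 2: expand (0,2) (f=9, h=4) → closed; open now [(0,0) g=5 f=11, (0,3) g=6 f=9, (1,0) g=4 f=11, (1,2) g=4 f=9, (2,0) g=3 f=11, (2,2) g=3 f=9, (3,0) g=2 f=11, (3,2) g=2 f=9, (4,0) g=1 f=11, (4,2) g=1 f=9]
step 3: expand (0,3) (f=9, h=3) → closed; open now [(0,0) g=5 f=11, (0,4) g=7 f=9, (1,0) g=4 f=11, (1,2) g=4 f=9, (1,3) g=7 f=11, (2,0) g=3 f=11, (2,2) g=3 f=9, (3,0) g=2 f=11, (3,2) g=2 f=9, (4,0) g=1 f=11, (4,2) g=1 f=9]
step 4: expand (0,4) (f=9, h=2) → closed; open now [(0,0) g=5 f=11, (0,5) g=8 f=9, (1,0) g=4 f=11, (1,2) g=4 f=9, (1,3) g=7 f=11, (1,4) g=8 f=11, (2,0) g=3 f=11, (2,2) g=3 f=9, (3,0) g=2 f=11, (3,2) g=2 f=9, (4,0) g=1 f=11, (4,2) g=1 f=9]

order=[(0,1) → (0,2) → (0,3) → (0,4)]; open=[(0,0) g=5 f=11, (0,5) g=8 f=9, (1,0) g=4 f=11, (1,2) g=4 f=9, (1,3) g=7 f=11, (1,4) g=8 f=11, (2,0) g=3 f=11, (2,2) g=3 f=9, (3,0) g=2 f=11, (3,2) g=2 f=9, (4,0) g=1 f=11, (4,2) g=1 f=9]; closed=[(0,1), (0,2), (0,3), (0,4), (1,1), (2,1), (3,1), (4,1)]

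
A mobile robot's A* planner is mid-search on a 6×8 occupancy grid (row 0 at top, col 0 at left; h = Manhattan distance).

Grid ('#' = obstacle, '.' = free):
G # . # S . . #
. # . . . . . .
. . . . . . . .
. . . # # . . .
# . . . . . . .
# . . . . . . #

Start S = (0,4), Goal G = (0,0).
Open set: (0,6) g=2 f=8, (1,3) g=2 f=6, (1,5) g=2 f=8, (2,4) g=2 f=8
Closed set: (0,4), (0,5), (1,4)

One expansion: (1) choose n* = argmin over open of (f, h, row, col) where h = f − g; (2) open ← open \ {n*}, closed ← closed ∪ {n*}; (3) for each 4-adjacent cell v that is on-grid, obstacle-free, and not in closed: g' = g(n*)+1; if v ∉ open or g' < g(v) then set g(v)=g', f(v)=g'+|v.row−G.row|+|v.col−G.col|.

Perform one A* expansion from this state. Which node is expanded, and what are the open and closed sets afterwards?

step 1: expand (1,3) (f=6, h=4) → closed; open now [(0,6) g=2 f=8, (1,2) g=3 f=6, (1,5) g=2 f=8, (2,3) g=3 f=8, (2,4) g=2 f=8]

expanded=(1,3); open=[(0,6) g=2 f=8, (1,2) g=3 f=6, (1,5) g=2 f=8, (2,3) g=3 f=8, (2,4) g=2 f=8]; closed=[(0,4), (0,5), (1,3), (1,4)]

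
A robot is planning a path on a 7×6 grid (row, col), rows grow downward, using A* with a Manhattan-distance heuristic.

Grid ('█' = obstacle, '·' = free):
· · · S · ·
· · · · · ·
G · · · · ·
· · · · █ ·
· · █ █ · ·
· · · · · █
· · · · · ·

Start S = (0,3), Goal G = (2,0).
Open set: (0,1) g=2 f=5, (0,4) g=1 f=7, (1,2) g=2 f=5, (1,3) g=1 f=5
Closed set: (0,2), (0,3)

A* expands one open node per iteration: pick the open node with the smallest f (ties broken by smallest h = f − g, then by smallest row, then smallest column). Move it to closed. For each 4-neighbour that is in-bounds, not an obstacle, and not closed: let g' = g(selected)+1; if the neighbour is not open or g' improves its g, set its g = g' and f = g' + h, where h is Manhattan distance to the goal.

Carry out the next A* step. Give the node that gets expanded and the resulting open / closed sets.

step 1: expand (0,1) (f=5, h=3) → closed; open now [(0,0) g=3 f=5, (0,4) g=1 f=7, (1,1) g=3 f=5, (1,2) g=2 f=5, (1,3) g=1 f=5]

expanded=(0,1); open=[(0,0) g=3 f=5, (0,4) g=1 f=7, (1,1) g=3 f=5, (1,2) g=2 f=5, (1,3) g=1 f=5]; closed=[(0,1), (0,2), (0,3)]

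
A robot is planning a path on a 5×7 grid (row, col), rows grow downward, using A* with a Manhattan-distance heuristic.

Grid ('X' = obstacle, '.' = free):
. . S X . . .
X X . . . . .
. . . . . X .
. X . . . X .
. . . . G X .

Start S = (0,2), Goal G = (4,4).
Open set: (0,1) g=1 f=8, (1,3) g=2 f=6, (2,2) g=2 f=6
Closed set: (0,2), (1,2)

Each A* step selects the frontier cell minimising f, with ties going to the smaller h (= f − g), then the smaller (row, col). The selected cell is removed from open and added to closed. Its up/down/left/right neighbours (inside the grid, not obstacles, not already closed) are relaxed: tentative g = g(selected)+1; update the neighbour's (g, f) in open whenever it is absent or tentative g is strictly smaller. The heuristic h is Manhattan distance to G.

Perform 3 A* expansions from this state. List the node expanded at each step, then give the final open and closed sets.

order=[(1,3) → (1,4) → (2,4)]; open=[(0,1) g=1 f=8, (0,4) g=4 f=8, (1,5) g=4 f=8, (2,2) g=2 f=6, (2,3) g=3 f=6, (3,4) g=5 f=6]; closed=[(0,2), (1,2), (1,3), (1,4), (2,4)]

step 1: expand (1,3) (f=6, h=4) → closed; open now [(0,1) g=1 f=8, (1,4) g=3 f=6, (2,2) g=2 f=6, (2,3) g=3 f=6]
step 2: expand (1,4) (f=6, h=3) → closed; open now [(0,1) g=1 f=8, (0,4) g=4 f=8, (1,5) g=4 f=8, (2,2) g=2 f=6, (2,3) g=3 f=6, (2,4) g=4 f=6]
step 3: expand (2,4) (f=6, h=2) → closed; open now [(0,1) g=1 f=8, (0,4) g=4 f=8, (1,5) g=4 f=8, (2,2) g=2 f=6, (2,3) g=3 f=6, (3,4) g=5 f=6]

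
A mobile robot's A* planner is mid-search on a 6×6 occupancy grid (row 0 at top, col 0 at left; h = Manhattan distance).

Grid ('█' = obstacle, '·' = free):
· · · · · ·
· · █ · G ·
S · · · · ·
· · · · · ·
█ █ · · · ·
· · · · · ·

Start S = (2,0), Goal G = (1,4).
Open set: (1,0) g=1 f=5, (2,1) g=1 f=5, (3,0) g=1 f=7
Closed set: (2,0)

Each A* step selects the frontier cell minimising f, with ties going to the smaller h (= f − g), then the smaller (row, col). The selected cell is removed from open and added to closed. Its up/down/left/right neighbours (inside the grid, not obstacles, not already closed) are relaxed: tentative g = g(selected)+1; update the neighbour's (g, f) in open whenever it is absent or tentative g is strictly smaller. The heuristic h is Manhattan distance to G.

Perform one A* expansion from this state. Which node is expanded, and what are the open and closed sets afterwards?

step 1: expand (1,0) (f=5, h=4) → closed; open now [(0,0) g=2 f=7, (1,1) g=2 f=5, (2,1) g=1 f=5, (3,0) g=1 f=7]

expanded=(1,0); open=[(0,0) g=2 f=7, (1,1) g=2 f=5, (2,1) g=1 f=5, (3,0) g=1 f=7]; closed=[(1,0), (2,0)]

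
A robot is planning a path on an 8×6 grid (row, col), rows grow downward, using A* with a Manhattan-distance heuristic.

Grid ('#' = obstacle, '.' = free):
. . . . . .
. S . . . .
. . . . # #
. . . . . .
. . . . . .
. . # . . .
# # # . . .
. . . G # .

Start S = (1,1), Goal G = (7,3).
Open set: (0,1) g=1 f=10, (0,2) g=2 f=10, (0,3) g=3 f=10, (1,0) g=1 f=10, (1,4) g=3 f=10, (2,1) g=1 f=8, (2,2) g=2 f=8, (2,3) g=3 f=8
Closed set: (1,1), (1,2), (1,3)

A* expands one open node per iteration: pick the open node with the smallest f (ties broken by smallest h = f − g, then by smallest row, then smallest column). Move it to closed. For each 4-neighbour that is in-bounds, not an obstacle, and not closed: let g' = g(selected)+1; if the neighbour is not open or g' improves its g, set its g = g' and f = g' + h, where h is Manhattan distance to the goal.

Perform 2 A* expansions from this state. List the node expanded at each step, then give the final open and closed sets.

step 1: expand (2,3) (f=8, h=5) → closed; open now [(0,1) g=1 f=10, (0,2) g=2 f=10, (0,3) g=3 f=10, (1,0) g=1 f=10, (1,4) g=3 f=10, (2,1) g=1 f=8, (2,2) g=2 f=8, (3,3) g=4 f=8]
step 2: expand (3,3) (f=8, h=4) → closed; open now [(0,1) g=1 f=10, (0,2) g=2 f=10, (0,3) g=3 f=10, (1,0) g=1 f=10, (1,4) g=3 f=10, (2,1) g=1 f=8, (2,2) g=2 f=8, (3,2) g=5 f=10, (3,4) g=5 f=10, (4,3) g=5 f=8]

order=[(2,3) → (3,3)]; open=[(0,1) g=1 f=10, (0,2) g=2 f=10, (0,3) g=3 f=10, (1,0) g=1 f=10, (1,4) g=3 f=10, (2,1) g=1 f=8, (2,2) g=2 f=8, (3,2) g=5 f=10, (3,4) g=5 f=10, (4,3) g=5 f=8]; closed=[(1,1), (1,2), (1,3), (2,3), (3,3)]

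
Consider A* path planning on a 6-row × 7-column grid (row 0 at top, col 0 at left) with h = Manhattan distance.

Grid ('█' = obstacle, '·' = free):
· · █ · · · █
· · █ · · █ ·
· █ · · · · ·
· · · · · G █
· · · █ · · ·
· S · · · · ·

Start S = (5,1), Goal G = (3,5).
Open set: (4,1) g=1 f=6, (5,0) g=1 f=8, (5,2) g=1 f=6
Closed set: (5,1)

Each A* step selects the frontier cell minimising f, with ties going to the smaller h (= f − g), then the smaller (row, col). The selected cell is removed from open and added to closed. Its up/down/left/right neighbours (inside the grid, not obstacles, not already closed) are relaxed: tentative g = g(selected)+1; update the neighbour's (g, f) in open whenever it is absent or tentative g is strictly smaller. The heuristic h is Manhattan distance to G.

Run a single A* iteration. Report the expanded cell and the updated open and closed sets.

step 1: expand (4,1) (f=6, h=5) → closed; open now [(3,1) g=2 f=6, (4,0) g=2 f=8, (4,2) g=2 f=6, (5,0) g=1 f=8, (5,2) g=1 f=6]

expanded=(4,1); open=[(3,1) g=2 f=6, (4,0) g=2 f=8, (4,2) g=2 f=6, (5,0) g=1 f=8, (5,2) g=1 f=6]; closed=[(4,1), (5,1)]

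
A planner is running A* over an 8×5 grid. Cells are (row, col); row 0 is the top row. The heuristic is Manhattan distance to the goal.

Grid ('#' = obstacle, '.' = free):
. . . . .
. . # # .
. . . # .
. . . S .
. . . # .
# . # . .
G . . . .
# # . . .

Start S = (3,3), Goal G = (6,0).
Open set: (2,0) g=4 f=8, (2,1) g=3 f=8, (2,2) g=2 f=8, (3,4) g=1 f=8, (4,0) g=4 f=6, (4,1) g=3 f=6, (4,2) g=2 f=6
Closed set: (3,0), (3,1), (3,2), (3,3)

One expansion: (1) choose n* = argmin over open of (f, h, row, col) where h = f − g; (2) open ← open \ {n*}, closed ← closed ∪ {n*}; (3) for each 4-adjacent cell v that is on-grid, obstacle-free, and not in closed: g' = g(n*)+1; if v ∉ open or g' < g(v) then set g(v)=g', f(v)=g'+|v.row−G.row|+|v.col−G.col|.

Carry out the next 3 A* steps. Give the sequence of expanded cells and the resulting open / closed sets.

order=[(4,0) → (4,1) → (5,1)]; open=[(2,0) g=4 f=8, (2,1) g=3 f=8, (2,2) g=2 f=8, (3,4) g=1 f=8, (4,2) g=2 f=6, (6,1) g=5 f=6]; closed=[(3,0), (3,1), (3,2), (3,3), (4,0), (4,1), (5,1)]

step 1: expand (4,0) (f=6, h=2) → closed; open now [(2,0) g=4 f=8, (2,1) g=3 f=8, (2,2) g=2 f=8, (3,4) g=1 f=8, (4,1) g=3 f=6, (4,2) g=2 f=6]
step 2: expand (4,1) (f=6, h=3) → closed; open now [(2,0) g=4 f=8, (2,1) g=3 f=8, (2,2) g=2 f=8, (3,4) g=1 f=8, (4,2) g=2 f=6, (5,1) g=4 f=6]
step 3: expand (5,1) (f=6, h=2) → closed; open now [(2,0) g=4 f=8, (2,1) g=3 f=8, (2,2) g=2 f=8, (3,4) g=1 f=8, (4,2) g=2 f=6, (6,1) g=5 f=6]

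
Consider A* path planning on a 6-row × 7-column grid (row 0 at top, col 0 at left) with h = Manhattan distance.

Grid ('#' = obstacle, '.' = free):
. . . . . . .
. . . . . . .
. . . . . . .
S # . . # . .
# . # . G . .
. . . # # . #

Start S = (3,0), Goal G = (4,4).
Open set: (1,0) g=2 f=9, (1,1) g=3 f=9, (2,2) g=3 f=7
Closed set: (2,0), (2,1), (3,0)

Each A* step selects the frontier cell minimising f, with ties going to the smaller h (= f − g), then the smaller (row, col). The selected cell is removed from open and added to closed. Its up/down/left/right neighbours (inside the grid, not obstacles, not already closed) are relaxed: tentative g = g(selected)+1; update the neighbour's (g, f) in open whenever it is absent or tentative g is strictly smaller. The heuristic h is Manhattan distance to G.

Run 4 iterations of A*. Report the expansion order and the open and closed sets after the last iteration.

order=[(2,2) → (2,3) → (2,4) → (3,3)]; open=[(1,0) g=2 f=9, (1,1) g=3 f=9, (1,2) g=4 f=9, (1,3) g=5 f=9, (1,4) g=6 f=9, (2,5) g=6 f=9, (3,2) g=4 f=7, (4,3) g=6 f=7]; closed=[(2,0), (2,1), (2,2), (2,3), (2,4), (3,0), (3,3)]

step 1: expand (2,2) (f=7, h=4) → closed; open now [(1,0) g=2 f=9, (1,1) g=3 f=9, (1,2) g=4 f=9, (2,3) g=4 f=7, (3,2) g=4 f=7]
step 2: expand (2,3) (f=7, h=3) → closed; open now [(1,0) g=2 f=9, (1,1) g=3 f=9, (1,2) g=4 f=9, (1,3) g=5 f=9, (2,4) g=5 f=7, (3,2) g=4 f=7, (3,3) g=5 f=7]
step 3: expand (2,4) (f=7, h=2) → closed; open now [(1,0) g=2 f=9, (1,1) g=3 f=9, (1,2) g=4 f=9, (1,3) g=5 f=9, (1,4) g=6 f=9, (2,5) g=6 f=9, (3,2) g=4 f=7, (3,3) g=5 f=7]
step 4: expand (3,3) (f=7, h=2) → closed; open now [(1,0) g=2 f=9, (1,1) g=3 f=9, (1,2) g=4 f=9, (1,3) g=5 f=9, (1,4) g=6 f=9, (2,5) g=6 f=9, (3,2) g=4 f=7, (4,3) g=6 f=7]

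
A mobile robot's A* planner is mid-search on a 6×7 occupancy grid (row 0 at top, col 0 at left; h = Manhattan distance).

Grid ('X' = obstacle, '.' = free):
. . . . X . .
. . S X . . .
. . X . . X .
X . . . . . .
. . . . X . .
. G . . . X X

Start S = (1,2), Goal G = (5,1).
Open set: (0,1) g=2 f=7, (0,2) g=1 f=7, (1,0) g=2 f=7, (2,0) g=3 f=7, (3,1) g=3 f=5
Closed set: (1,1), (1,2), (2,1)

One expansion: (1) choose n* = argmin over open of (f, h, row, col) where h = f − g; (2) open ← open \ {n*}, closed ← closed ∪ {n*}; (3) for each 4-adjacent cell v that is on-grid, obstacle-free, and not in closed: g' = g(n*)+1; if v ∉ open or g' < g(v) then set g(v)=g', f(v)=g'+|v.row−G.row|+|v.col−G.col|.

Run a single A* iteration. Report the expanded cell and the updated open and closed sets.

step 1: expand (3,1) (f=5, h=2) → closed; open now [(0,1) g=2 f=7, (0,2) g=1 f=7, (1,0) g=2 f=7, (2,0) g=3 f=7, (3,2) g=4 f=7, (4,1) g=4 f=5]

expanded=(3,1); open=[(0,1) g=2 f=7, (0,2) g=1 f=7, (1,0) g=2 f=7, (2,0) g=3 f=7, (3,2) g=4 f=7, (4,1) g=4 f=5]; closed=[(1,1), (1,2), (2,1), (3,1)]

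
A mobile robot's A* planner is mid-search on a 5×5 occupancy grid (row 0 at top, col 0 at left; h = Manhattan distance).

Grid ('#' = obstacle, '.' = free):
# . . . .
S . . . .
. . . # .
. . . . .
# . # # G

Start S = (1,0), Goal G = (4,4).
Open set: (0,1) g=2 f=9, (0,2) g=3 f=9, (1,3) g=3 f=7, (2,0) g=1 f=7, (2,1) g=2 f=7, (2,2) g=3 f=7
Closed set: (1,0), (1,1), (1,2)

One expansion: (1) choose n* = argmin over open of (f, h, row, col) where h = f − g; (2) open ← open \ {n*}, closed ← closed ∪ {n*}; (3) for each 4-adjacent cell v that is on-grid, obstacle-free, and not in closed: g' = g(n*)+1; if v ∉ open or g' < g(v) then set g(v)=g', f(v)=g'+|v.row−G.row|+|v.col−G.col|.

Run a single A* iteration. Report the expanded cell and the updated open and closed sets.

expanded=(1,3); open=[(0,1) g=2 f=9, (0,2) g=3 f=9, (0,3) g=4 f=9, (1,4) g=4 f=7, (2,0) g=1 f=7, (2,1) g=2 f=7, (2,2) g=3 f=7]; closed=[(1,0), (1,1), (1,2), (1,3)]

step 1: expand (1,3) (f=7, h=4) → closed; open now [(0,1) g=2 f=9, (0,2) g=3 f=9, (0,3) g=4 f=9, (1,4) g=4 f=7, (2,0) g=1 f=7, (2,1) g=2 f=7, (2,2) g=3 f=7]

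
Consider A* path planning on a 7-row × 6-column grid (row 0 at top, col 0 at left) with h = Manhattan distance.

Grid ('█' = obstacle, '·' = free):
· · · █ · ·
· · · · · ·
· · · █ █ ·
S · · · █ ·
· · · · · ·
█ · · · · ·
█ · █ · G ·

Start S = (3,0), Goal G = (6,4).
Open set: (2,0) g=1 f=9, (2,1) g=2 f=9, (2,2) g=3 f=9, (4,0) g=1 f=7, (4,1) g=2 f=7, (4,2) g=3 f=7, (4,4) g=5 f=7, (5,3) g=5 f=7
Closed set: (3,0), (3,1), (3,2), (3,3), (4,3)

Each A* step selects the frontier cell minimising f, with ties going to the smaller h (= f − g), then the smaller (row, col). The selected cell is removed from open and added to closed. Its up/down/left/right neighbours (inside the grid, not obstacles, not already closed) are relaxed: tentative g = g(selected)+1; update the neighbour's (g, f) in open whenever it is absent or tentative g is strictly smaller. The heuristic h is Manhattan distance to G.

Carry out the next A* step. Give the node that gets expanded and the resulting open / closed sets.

expanded=(4,4); open=[(2,0) g=1 f=9, (2,1) g=2 f=9, (2,2) g=3 f=9, (4,0) g=1 f=7, (4,1) g=2 f=7, (4,2) g=3 f=7, (4,5) g=6 f=9, (5,3) g=5 f=7, (5,4) g=6 f=7]; closed=[(3,0), (3,1), (3,2), (3,3), (4,3), (4,4)]

step 1: expand (4,4) (f=7, h=2) → closed; open now [(2,0) g=1 f=9, (2,1) g=2 f=9, (2,2) g=3 f=9, (4,0) g=1 f=7, (4,1) g=2 f=7, (4,2) g=3 f=7, (4,5) g=6 f=9, (5,3) g=5 f=7, (5,4) g=6 f=7]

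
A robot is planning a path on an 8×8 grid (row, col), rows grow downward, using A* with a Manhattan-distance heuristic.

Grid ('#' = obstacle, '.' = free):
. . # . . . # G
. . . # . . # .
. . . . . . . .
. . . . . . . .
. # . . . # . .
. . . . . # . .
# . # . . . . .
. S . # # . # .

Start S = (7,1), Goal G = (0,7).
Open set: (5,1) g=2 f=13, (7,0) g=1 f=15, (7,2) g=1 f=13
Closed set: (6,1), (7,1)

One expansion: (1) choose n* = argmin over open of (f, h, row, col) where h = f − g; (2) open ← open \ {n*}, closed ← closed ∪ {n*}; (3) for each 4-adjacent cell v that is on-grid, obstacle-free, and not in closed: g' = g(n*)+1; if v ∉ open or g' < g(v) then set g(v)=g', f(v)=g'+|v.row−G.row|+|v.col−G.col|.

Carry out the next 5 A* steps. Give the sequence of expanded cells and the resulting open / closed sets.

order=[(5,1) → (5,2) → (4,2) → (3,2) → (2,2)]; open=[(1,2) g=7 f=13, (2,1) g=7 f=15, (2,3) g=7 f=13, (3,1) g=6 f=15, (3,3) g=6 f=13, (4,3) g=5 f=13, (5,0) g=3 f=15, (5,3) g=4 f=13, (7,0) g=1 f=15, (7,2) g=1 f=13]; closed=[(2,2), (3,2), (4,2), (5,1), (5,2), (6,1), (7,1)]

step 1: expand (5,1) (f=13, h=11) → closed; open now [(5,0) g=3 f=15, (5,2) g=3 f=13, (7,0) g=1 f=15, (7,2) g=1 f=13]
step 2: expand (5,2) (f=13, h=10) → closed; open now [(4,2) g=4 f=13, (5,0) g=3 f=15, (5,3) g=4 f=13, (7,0) g=1 f=15, (7,2) g=1 f=13]
step 3: expand (4,2) (f=13, h=9) → closed; open now [(3,2) g=5 f=13, (4,3) g=5 f=13, (5,0) g=3 f=15, (5,3) g=4 f=13, (7,0) g=1 f=15, (7,2) g=1 f=13]
step 4: expand (3,2) (f=13, h=8) → closed; open now [(2,2) g=6 f=13, (3,1) g=6 f=15, (3,3) g=6 f=13, (4,3) g=5 f=13, (5,0) g=3 f=15, (5,3) g=4 f=13, (7,0) g=1 f=15, (7,2) g=1 f=13]
step 5: expand (2,2) (f=13, h=7) → closed; open now [(1,2) g=7 f=13, (2,1) g=7 f=15, (2,3) g=7 f=13, (3,1) g=6 f=15, (3,3) g=6 f=13, (4,3) g=5 f=13, (5,0) g=3 f=15, (5,3) g=4 f=13, (7,0) g=1 f=15, (7,2) g=1 f=13]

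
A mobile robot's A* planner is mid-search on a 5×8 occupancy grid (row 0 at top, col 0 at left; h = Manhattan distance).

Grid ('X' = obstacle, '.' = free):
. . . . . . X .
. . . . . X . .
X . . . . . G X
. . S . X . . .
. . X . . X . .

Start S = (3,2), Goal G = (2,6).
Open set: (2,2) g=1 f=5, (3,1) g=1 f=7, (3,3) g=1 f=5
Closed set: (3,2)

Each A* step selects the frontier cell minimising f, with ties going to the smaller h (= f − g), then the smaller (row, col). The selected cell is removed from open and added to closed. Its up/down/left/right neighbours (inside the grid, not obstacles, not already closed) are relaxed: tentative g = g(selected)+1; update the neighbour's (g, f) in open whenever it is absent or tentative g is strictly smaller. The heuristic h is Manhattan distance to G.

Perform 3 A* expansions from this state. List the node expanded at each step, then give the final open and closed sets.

order=[(2,2) → (2,3) → (2,4)]; open=[(1,2) g=2 f=7, (1,3) g=3 f=7, (1,4) g=4 f=7, (2,1) g=2 f=7, (2,5) g=4 f=5, (3,1) g=1 f=7, (3,3) g=1 f=5]; closed=[(2,2), (2,3), (2,4), (3,2)]

step 1: expand (2,2) (f=5, h=4) → closed; open now [(1,2) g=2 f=7, (2,1) g=2 f=7, (2,3) g=2 f=5, (3,1) g=1 f=7, (3,3) g=1 f=5]
step 2: expand (2,3) (f=5, h=3) → closed; open now [(1,2) g=2 f=7, (1,3) g=3 f=7, (2,1) g=2 f=7, (2,4) g=3 f=5, (3,1) g=1 f=7, (3,3) g=1 f=5]
step 3: expand (2,4) (f=5, h=2) → closed; open now [(1,2) g=2 f=7, (1,3) g=3 f=7, (1,4) g=4 f=7, (2,1) g=2 f=7, (2,5) g=4 f=5, (3,1) g=1 f=7, (3,3) g=1 f=5]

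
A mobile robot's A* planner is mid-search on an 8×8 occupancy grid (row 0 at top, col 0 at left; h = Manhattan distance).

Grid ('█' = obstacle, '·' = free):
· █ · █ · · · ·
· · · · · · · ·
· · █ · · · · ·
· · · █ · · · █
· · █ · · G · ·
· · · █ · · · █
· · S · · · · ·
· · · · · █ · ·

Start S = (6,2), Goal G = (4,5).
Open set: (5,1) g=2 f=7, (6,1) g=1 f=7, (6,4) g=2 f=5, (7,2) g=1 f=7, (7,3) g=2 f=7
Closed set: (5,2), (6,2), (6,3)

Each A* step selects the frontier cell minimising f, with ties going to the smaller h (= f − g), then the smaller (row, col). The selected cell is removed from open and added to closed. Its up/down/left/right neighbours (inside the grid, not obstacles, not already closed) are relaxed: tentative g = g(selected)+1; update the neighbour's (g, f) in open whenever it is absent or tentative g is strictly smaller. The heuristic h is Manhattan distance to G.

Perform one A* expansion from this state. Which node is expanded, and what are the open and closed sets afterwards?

expanded=(6,4); open=[(5,1) g=2 f=7, (5,4) g=3 f=5, (6,1) g=1 f=7, (6,5) g=3 f=5, (7,2) g=1 f=7, (7,3) g=2 f=7, (7,4) g=3 f=7]; closed=[(5,2), (6,2), (6,3), (6,4)]

step 1: expand (6,4) (f=5, h=3) → closed; open now [(5,1) g=2 f=7, (5,4) g=3 f=5, (6,1) g=1 f=7, (6,5) g=3 f=5, (7,2) g=1 f=7, (7,3) g=2 f=7, (7,4) g=3 f=7]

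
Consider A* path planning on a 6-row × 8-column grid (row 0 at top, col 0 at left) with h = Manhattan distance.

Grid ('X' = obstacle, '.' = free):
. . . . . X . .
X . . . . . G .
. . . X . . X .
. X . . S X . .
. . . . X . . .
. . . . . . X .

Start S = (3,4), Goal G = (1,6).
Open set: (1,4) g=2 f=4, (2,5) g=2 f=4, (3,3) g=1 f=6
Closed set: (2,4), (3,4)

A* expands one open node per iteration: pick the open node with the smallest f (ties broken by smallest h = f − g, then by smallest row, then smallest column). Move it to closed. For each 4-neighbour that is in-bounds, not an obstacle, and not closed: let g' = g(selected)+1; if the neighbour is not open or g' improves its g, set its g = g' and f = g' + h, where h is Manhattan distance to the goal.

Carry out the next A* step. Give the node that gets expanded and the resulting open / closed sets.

expanded=(1,4); open=[(0,4) g=3 f=6, (1,3) g=3 f=6, (1,5) g=3 f=4, (2,5) g=2 f=4, (3,3) g=1 f=6]; closed=[(1,4), (2,4), (3,4)]

step 1: expand (1,4) (f=4, h=2) → closed; open now [(0,4) g=3 f=6, (1,3) g=3 f=6, (1,5) g=3 f=4, (2,5) g=2 f=4, (3,3) g=1 f=6]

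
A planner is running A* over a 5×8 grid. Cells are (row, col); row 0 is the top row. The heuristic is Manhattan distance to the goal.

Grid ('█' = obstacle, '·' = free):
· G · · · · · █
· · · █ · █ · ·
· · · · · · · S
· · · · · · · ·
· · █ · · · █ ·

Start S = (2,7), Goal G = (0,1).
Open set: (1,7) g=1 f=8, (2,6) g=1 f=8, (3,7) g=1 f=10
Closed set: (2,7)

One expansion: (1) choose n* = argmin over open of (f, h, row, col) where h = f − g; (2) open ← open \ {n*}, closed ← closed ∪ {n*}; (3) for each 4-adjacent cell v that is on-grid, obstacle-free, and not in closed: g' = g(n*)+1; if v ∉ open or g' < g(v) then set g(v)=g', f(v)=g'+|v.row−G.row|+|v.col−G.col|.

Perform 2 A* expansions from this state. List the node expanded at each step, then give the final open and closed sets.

step 1: expand (1,7) (f=8, h=7) → closed; open now [(1,6) g=2 f=8, (2,6) g=1 f=8, (3,7) g=1 f=10]
step 2: expand (1,6) (f=8, h=6) → closed; open now [(0,6) g=3 f=8, (2,6) g=1 f=8, (3,7) g=1 f=10]

order=[(1,7) → (1,6)]; open=[(0,6) g=3 f=8, (2,6) g=1 f=8, (3,7) g=1 f=10]; closed=[(1,6), (1,7), (2,7)]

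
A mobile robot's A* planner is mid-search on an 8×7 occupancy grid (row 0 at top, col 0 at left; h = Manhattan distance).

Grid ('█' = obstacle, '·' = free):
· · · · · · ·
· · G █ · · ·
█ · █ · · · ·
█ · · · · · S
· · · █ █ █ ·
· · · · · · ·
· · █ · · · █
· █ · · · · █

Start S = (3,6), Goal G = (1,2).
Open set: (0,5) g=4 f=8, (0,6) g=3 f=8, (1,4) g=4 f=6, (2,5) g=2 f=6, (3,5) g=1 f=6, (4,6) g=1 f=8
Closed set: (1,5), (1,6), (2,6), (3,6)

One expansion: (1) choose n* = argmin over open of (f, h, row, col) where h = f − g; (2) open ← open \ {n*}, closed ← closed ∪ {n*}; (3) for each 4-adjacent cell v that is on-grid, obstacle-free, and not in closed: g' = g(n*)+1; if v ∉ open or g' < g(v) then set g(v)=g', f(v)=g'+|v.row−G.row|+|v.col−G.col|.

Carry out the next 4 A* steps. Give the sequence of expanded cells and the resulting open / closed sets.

order=[(1,4) → (2,5) → (2,4) → (2,3)]; open=[(0,4) g=5 f=8, (0,5) g=4 f=8, (0,6) g=3 f=8, (3,3) g=5 f=8, (3,4) g=4 f=8, (3,5) g=1 f=6, (4,6) g=1 f=8]; closed=[(1,4), (1,5), (1,6), (2,3), (2,4), (2,5), (2,6), (3,6)]

step 1: expand (1,4) (f=6, h=2) → closed; open now [(0,4) g=5 f=8, (0,5) g=4 f=8, (0,6) g=3 f=8, (2,4) g=5 f=8, (2,5) g=2 f=6, (3,5) g=1 f=6, (4,6) g=1 f=8]
step 2: expand (2,5) (f=6, h=4) → closed; open now [(0,4) g=5 f=8, (0,5) g=4 f=8, (0,6) g=3 f=8, (2,4) g=3 f=6, (3,5) g=1 f=6, (4,6) g=1 f=8]
step 3: expand (2,4) (f=6, h=3) → closed; open now [(0,4) g=5 f=8, (0,5) g=4 f=8, (0,6) g=3 f=8, (2,3) g=4 f=6, (3,4) g=4 f=8, (3,5) g=1 f=6, (4,6) g=1 f=8]
step 4: expand (2,3) (f=6, h=2) → closed; open now [(0,4) g=5 f=8, (0,5) g=4 f=8, (0,6) g=3 f=8, (3,3) g=5 f=8, (3,4) g=4 f=8, (3,5) g=1 f=6, (4,6) g=1 f=8]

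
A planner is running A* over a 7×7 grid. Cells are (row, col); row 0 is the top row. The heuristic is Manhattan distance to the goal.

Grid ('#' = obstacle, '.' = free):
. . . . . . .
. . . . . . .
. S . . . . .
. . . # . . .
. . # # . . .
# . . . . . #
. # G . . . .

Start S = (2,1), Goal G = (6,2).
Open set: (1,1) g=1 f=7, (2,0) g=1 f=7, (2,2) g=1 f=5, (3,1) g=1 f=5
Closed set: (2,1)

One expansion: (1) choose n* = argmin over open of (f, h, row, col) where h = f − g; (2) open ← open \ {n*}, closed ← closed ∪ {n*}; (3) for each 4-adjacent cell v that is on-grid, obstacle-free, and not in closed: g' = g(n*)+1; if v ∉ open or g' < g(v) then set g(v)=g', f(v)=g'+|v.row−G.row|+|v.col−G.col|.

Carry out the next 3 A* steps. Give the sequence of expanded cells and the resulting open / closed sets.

step 1: expand (2,2) (f=5, h=4) → closed; open now [(1,1) g=1 f=7, (1,2) g=2 f=7, (2,0) g=1 f=7, (2,3) g=2 f=7, (3,1) g=1 f=5, (3,2) g=2 f=5]
step 2: expand (3,2) (f=5, h=3) → closed; open now [(1,1) g=1 f=7, (1,2) g=2 f=7, (2,0) g=1 f=7, (2,3) g=2 f=7, (3,1) g=1 f=5]
step 3: expand (3,1) (f=5, h=4) → closed; open now [(1,1) g=1 f=7, (1,2) g=2 f=7, (2,0) g=1 f=7, (2,3) g=2 f=7, (3,0) g=2 f=7, (4,1) g=2 f=5]

order=[(2,2) → (3,2) → (3,1)]; open=[(1,1) g=1 f=7, (1,2) g=2 f=7, (2,0) g=1 f=7, (2,3) g=2 f=7, (3,0) g=2 f=7, (4,1) g=2 f=5]; closed=[(2,1), (2,2), (3,1), (3,2)]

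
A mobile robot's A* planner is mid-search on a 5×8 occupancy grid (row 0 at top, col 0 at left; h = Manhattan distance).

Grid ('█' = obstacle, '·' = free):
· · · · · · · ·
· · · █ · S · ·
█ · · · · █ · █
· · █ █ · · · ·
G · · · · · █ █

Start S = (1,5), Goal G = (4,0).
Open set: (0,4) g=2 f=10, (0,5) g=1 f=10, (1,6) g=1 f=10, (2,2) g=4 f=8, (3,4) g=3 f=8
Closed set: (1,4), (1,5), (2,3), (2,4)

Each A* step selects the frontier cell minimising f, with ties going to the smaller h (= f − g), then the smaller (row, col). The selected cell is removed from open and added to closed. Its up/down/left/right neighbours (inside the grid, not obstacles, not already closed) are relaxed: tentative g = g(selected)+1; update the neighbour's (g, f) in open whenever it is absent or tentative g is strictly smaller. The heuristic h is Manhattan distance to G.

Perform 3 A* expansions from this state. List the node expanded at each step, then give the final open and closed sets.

step 1: expand (2,2) (f=8, h=4) → closed; open now [(0,4) g=2 f=10, (0,5) g=1 f=10, (1,2) g=5 f=10, (1,6) g=1 f=10, (2,1) g=5 f=8, (3,4) g=3 f=8]
step 2: expand (2,1) (f=8, h=3) → closed; open now [(0,4) g=2 f=10, (0,5) g=1 f=10, (1,1) g=6 f=10, (1,2) g=5 f=10, (1,6) g=1 f=10, (3,1) g=6 f=8, (3,4) g=3 f=8]
step 3: expand (3,1) (f=8, h=2) → closed; open now [(0,4) g=2 f=10, (0,5) g=1 f=10, (1,1) g=6 f=10, (1,2) g=5 f=10, (1,6) g=1 f=10, (3,0) g=7 f=8, (3,4) g=3 f=8, (4,1) g=7 f=8]

order=[(2,2) → (2,1) → (3,1)]; open=[(0,4) g=2 f=10, (0,5) g=1 f=10, (1,1) g=6 f=10, (1,2) g=5 f=10, (1,6) g=1 f=10, (3,0) g=7 f=8, (3,4) g=3 f=8, (4,1) g=7 f=8]; closed=[(1,4), (1,5), (2,1), (2,2), (2,3), (2,4), (3,1)]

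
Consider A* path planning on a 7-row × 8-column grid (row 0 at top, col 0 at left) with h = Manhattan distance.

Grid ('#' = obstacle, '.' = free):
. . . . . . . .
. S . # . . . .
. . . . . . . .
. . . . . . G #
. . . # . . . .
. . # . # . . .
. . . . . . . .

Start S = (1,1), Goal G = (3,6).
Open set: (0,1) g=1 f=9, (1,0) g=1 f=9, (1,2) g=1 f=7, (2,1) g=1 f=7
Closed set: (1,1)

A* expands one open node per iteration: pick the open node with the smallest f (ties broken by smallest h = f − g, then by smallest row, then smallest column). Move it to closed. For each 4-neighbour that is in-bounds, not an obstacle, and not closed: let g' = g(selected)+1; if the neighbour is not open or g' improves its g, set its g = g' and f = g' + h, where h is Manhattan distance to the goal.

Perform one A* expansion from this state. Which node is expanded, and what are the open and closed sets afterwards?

expanded=(1,2); open=[(0,1) g=1 f=9, (0,2) g=2 f=9, (1,0) g=1 f=9, (2,1) g=1 f=7, (2,2) g=2 f=7]; closed=[(1,1), (1,2)]

step 1: expand (1,2) (f=7, h=6) → closed; open now [(0,1) g=1 f=9, (0,2) g=2 f=9, (1,0) g=1 f=9, (2,1) g=1 f=7, (2,2) g=2 f=7]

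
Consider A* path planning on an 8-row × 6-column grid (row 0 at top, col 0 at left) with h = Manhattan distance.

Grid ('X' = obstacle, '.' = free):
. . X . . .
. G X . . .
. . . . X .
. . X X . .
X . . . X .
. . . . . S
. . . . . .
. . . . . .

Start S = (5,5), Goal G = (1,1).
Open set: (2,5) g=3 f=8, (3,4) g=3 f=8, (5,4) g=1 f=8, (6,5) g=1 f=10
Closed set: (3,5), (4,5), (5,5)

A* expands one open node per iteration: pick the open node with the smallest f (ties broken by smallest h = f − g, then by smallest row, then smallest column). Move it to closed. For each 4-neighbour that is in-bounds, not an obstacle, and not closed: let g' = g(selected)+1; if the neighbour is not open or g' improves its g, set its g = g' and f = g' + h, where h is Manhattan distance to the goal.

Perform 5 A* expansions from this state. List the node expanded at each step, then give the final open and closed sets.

step 1: expand (2,5) (f=8, h=5) → closed; open now [(1,5) g=4 f=8, (3,4) g=3 f=8, (5,4) g=1 f=8, (6,5) g=1 f=10]
step 2: expand (1,5) (f=8, h=4) → closed; open now [(0,5) g=5 f=10, (1,4) g=5 f=8, (3,4) g=3 f=8, (5,4) g=1 f=8, (6,5) g=1 f=10]
step 3: expand (1,4) (f=8, h=3) → closed; open now [(0,4) g=6 f=10, (0,5) g=5 f=10, (1,3) g=6 f=8, (3,4) g=3 f=8, (5,4) g=1 f=8, (6,5) g=1 f=10]
step 4: expand (1,3) (f=8, h=2) → closed; open now [(0,3) g=7 f=10, (0,4) g=6 f=10, (0,5) g=5 f=10, (2,3) g=7 f=10, (3,4) g=3 f=8, (5,4) g=1 f=8, (6,5) g=1 f=10]
step 5: expand (3,4) (f=8, h=5) → closed; open now [(0,3) g=7 f=10, (0,4) g=6 f=10, (0,5) g=5 f=10, (2,3) g=7 f=10, (5,4) g=1 f=8, (6,5) g=1 f=10]

order=[(2,5) → (1,5) → (1,4) → (1,3) → (3,4)]; open=[(0,3) g=7 f=10, (0,4) g=6 f=10, (0,5) g=5 f=10, (2,3) g=7 f=10, (5,4) g=1 f=8, (6,5) g=1 f=10]; closed=[(1,3), (1,4), (1,5), (2,5), (3,4), (3,5), (4,5), (5,5)]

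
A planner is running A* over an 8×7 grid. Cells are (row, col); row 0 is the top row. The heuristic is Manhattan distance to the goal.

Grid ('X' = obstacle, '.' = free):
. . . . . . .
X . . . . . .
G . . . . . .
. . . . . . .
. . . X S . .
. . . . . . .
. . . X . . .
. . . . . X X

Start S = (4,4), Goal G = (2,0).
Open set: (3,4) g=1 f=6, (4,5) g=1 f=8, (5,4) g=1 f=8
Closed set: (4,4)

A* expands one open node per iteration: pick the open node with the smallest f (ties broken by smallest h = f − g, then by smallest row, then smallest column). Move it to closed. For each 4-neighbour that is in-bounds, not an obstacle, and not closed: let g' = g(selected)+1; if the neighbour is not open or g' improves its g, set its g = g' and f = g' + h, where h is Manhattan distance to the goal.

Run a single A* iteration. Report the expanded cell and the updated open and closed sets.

step 1: expand (3,4) (f=6, h=5) → closed; open now [(2,4) g=2 f=6, (3,3) g=2 f=6, (3,5) g=2 f=8, (4,5) g=1 f=8, (5,4) g=1 f=8]

expanded=(3,4); open=[(2,4) g=2 f=6, (3,3) g=2 f=6, (3,5) g=2 f=8, (4,5) g=1 f=8, (5,4) g=1 f=8]; closed=[(3,4), (4,4)]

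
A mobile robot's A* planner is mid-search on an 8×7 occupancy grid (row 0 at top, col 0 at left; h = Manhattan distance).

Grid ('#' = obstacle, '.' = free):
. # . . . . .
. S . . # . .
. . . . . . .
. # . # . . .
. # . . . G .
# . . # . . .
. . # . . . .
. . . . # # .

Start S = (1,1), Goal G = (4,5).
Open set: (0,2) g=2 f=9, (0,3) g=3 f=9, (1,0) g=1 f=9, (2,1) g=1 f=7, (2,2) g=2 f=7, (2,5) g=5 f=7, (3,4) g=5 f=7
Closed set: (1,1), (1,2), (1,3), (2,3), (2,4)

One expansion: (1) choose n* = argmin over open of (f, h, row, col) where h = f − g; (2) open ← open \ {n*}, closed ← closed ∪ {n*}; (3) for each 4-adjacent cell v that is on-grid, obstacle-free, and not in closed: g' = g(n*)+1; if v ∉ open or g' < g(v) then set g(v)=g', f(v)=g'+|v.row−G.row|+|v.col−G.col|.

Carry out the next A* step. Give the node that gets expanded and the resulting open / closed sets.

expanded=(2,5); open=[(0,2) g=2 f=9, (0,3) g=3 f=9, (1,0) g=1 f=9, (1,5) g=6 f=9, (2,1) g=1 f=7, (2,2) g=2 f=7, (2,6) g=6 f=9, (3,4) g=5 f=7, (3,5) g=6 f=7]; closed=[(1,1), (1,2), (1,3), (2,3), (2,4), (2,5)]

step 1: expand (2,5) (f=7, h=2) → closed; open now [(0,2) g=2 f=9, (0,3) g=3 f=9, (1,0) g=1 f=9, (1,5) g=6 f=9, (2,1) g=1 f=7, (2,2) g=2 f=7, (2,6) g=6 f=9, (3,4) g=5 f=7, (3,5) g=6 f=7]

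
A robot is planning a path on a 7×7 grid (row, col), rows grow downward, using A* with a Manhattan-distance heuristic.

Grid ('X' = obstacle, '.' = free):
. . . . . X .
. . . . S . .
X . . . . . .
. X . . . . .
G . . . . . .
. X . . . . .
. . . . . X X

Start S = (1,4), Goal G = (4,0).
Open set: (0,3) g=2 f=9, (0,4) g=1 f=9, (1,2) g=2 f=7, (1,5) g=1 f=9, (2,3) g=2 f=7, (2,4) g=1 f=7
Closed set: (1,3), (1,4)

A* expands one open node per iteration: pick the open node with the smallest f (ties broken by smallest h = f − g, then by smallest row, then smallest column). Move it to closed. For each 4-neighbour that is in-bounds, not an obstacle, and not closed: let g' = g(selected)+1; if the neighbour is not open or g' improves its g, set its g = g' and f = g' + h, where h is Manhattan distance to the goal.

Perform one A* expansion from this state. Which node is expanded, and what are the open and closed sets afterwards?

expanded=(1,2); open=[(0,2) g=3 f=9, (0,3) g=2 f=9, (0,4) g=1 f=9, (1,1) g=3 f=7, (1,5) g=1 f=9, (2,2) g=3 f=7, (2,3) g=2 f=7, (2,4) g=1 f=7]; closed=[(1,2), (1,3), (1,4)]

step 1: expand (1,2) (f=7, h=5) → closed; open now [(0,2) g=3 f=9, (0,3) g=2 f=9, (0,4) g=1 f=9, (1,1) g=3 f=7, (1,5) g=1 f=9, (2,2) g=3 f=7, (2,3) g=2 f=7, (2,4) g=1 f=7]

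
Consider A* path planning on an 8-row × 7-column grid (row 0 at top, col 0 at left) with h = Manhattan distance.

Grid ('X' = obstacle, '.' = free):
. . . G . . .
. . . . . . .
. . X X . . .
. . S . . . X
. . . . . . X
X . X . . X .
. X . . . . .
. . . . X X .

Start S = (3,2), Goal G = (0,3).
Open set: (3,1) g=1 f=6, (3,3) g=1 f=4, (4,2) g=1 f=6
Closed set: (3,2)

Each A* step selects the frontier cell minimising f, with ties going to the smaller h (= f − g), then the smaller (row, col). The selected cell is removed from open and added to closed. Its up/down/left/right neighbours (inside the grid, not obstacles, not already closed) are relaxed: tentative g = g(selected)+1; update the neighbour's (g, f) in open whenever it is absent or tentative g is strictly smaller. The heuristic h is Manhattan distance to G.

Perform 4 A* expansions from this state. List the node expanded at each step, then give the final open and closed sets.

order=[(3,3) → (3,4) → (2,4) → (1,4)]; open=[(0,4) g=5 f=6, (1,3) g=5 f=6, (1,5) g=5 f=8, (2,5) g=4 f=8, (3,1) g=1 f=6, (3,5) g=3 f=8, (4,2) g=1 f=6, (4,3) g=2 f=6, (4,4) g=3 f=8]; closed=[(1,4), (2,4), (3,2), (3,3), (3,4)]

step 1: expand (3,3) (f=4, h=3) → closed; open now [(3,1) g=1 f=6, (3,4) g=2 f=6, (4,2) g=1 f=6, (4,3) g=2 f=6]
step 2: expand (3,4) (f=6, h=4) → closed; open now [(2,4) g=3 f=6, (3,1) g=1 f=6, (3,5) g=3 f=8, (4,2) g=1 f=6, (4,3) g=2 f=6, (4,4) g=3 f=8]
step 3: expand (2,4) (f=6, h=3) → closed; open now [(1,4) g=4 f=6, (2,5) g=4 f=8, (3,1) g=1 f=6, (3,5) g=3 f=8, (4,2) g=1 f=6, (4,3) g=2 f=6, (4,4) g=3 f=8]
step 4: expand (1,4) (f=6, h=2) → closed; open now [(0,4) g=5 f=6, (1,3) g=5 f=6, (1,5) g=5 f=8, (2,5) g=4 f=8, (3,1) g=1 f=6, (3,5) g=3 f=8, (4,2) g=1 f=6, (4,3) g=2 f=6, (4,4) g=3 f=8]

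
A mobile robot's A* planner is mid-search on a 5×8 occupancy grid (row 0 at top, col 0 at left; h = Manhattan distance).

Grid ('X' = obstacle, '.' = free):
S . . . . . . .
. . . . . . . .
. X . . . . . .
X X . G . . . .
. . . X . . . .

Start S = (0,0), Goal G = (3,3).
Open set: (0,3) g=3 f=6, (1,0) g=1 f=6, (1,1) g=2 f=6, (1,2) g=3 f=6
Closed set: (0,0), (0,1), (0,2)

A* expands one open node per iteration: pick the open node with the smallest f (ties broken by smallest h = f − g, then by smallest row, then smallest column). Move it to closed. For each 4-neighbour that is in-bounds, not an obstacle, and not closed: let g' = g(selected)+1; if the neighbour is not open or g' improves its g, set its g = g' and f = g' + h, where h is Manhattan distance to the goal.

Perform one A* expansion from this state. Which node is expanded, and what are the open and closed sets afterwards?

step 1: expand (0,3) (f=6, h=3) → closed; open now [(0,4) g=4 f=8, (1,0) g=1 f=6, (1,1) g=2 f=6, (1,2) g=3 f=6, (1,3) g=4 f=6]

expanded=(0,3); open=[(0,4) g=4 f=8, (1,0) g=1 f=6, (1,1) g=2 f=6, (1,2) g=3 f=6, (1,3) g=4 f=6]; closed=[(0,0), (0,1), (0,2), (0,3)]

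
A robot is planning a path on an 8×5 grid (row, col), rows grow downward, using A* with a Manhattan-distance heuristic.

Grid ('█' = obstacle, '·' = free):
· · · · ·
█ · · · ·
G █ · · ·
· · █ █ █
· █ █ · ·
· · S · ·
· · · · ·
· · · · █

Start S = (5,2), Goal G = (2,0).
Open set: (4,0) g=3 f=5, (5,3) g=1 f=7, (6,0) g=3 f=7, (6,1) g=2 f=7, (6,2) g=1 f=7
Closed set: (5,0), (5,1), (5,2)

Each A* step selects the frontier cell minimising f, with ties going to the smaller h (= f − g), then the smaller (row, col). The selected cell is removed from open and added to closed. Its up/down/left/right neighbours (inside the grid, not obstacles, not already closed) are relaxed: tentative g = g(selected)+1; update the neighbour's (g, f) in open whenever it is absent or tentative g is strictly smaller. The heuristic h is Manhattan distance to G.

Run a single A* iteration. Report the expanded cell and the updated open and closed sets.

step 1: expand (4,0) (f=5, h=2) → closed; open now [(3,0) g=4 f=5, (5,3) g=1 f=7, (6,0) g=3 f=7, (6,1) g=2 f=7, (6,2) g=1 f=7]

expanded=(4,0); open=[(3,0) g=4 f=5, (5,3) g=1 f=7, (6,0) g=3 f=7, (6,1) g=2 f=7, (6,2) g=1 f=7]; closed=[(4,0), (5,0), (5,1), (5,2)]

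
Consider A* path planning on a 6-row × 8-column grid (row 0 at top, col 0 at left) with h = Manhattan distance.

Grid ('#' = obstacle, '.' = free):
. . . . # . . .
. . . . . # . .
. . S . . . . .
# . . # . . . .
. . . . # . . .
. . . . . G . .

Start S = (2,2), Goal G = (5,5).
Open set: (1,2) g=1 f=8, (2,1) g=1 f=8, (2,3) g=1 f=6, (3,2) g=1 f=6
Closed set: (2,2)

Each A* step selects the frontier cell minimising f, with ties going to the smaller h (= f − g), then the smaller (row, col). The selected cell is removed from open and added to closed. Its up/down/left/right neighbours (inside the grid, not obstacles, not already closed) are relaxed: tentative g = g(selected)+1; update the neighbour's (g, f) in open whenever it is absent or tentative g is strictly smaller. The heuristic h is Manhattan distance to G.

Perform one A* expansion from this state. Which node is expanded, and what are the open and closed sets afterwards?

step 1: expand (2,3) (f=6, h=5) → closed; open now [(1,2) g=1 f=8, (1,3) g=2 f=8, (2,1) g=1 f=8, (2,4) g=2 f=6, (3,2) g=1 f=6]

expanded=(2,3); open=[(1,2) g=1 f=8, (1,3) g=2 f=8, (2,1) g=1 f=8, (2,4) g=2 f=6, (3,2) g=1 f=6]; closed=[(2,2), (2,3)]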